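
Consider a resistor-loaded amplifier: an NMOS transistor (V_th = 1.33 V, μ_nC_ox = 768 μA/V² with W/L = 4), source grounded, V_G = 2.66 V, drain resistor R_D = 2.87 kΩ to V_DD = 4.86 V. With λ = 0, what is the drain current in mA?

V_GS = V_G = 2.66 V, so V_ov = 2.66 − 1.33 = 1.33 V.
k_n = μ_nC_ox · (W/L) = 3.072 mA/V².
Assume saturation: I_D = ½ k_n V_ov² = 0.5 × 3.072 × 1.33² = 2.72 mA, giving V_DS = V_DD − I_D R_D = 4.86 − 2.72 × 2.87 = -2.94 V.
But -2.94 V < V_ov = 1.33 V, so the device is actually in triode.
In triode I_D = k_n[V_ov V_DS − ½ V_DS²] and I_D = (V_DD − V_DS)/R_D. Equating: 4.41 V_DS² − 12.73 V_DS + 4.86 = 0, giving V_DS = 0.453 V (the root below V_ov).
I_D = (4.86 − 0.453) / 2.87 = 1.54 mA.

I_D = 1.54 mA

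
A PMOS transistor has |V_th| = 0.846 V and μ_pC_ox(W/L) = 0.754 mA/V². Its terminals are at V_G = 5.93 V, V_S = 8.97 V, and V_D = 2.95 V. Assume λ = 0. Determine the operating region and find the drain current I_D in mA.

V_SG = V_S − V_G = 8.97 − 5.93 = 3.04 V; V_SD = V_S − V_D = 8.97 − 2.95 = 6.02 V.
V_ov = V_SG − |V_th| = 3.04 − 0.846 = 2.19 V.
Since V_SD = 6.02 V ≥ V_ov = 2.19 V, the device is in saturation.
I_D = ½ k_p V_ov² = 0.5 × 0.754 × 2.19² = 1.81 mA.

Saturation; I_D = 1.81 mA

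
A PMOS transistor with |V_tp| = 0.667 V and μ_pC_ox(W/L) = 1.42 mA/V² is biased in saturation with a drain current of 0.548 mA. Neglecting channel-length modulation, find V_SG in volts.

In saturation I_D = ½ k_p (V_SG − |V_tp|)², so V_SG − |V_tp| = √(2 I_D / k_p) = √(2 × 0.548 / 1.42) = 0.879 V.
V_SG = 0.667 + 0.879 = 1.55 V.

V_SG = 1.55 V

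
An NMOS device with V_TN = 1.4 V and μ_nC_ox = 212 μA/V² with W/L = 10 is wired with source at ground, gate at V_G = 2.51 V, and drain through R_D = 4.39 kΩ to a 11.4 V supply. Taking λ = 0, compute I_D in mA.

V_GS = V_G = 2.51 V, so V_ov = 2.51 − 1.4 = 1.11 V.
k_n = μ_nC_ox · (W/L) = 2.12 mA/V².
Assume saturation: I_D = ½ k_n V_ov² = 0.5 × 2.12 × 1.11² = 1.31 mA, giving V_DS = V_DD − I_D R_D = 11.4 − 1.31 × 4.39 = 5.67 V.
V_DS = 5.67 V ≥ V_ov = 1.11 V, confirming saturation.

I_D = 1.31 mA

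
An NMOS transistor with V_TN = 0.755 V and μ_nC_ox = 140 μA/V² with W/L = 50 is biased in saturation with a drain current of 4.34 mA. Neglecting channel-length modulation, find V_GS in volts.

k_n = μ_nC_ox · (W/L) = 7 mA/V².
In saturation I_D = ½ k_n (V_GS − V_TN)², so V_GS − V_TN = √(2 I_D / k_n) = √(2 × 4.34 / 7) = 1.11 V.
V_GS = 0.755 + 1.11 = 1.87 V.

V_GS = 1.87 V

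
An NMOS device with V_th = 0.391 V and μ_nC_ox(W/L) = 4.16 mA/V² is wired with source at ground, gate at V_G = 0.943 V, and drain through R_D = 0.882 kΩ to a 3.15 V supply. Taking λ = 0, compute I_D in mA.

I_D = 0.634 mA

V_GS = V_G = 0.943 V, so V_ov = 0.943 − 0.391 = 0.552 V.
Assume saturation: I_D = ½ k_n V_ov² = 0.5 × 4.16 × 0.552² = 0.634 mA, giving V_DS = V_DD − I_D R_D = 3.15 − 0.634 × 0.882 = 2.59 V.
V_DS = 2.59 V ≥ V_ov = 0.552 V, confirming saturation.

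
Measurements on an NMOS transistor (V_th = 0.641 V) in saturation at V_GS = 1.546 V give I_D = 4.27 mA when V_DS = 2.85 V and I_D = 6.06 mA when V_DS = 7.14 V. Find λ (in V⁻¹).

With V_GS fixed, I_D ∝ (1 + λ V_DS) in saturation, so I_D2/I_D1 = (1 + λ V_DS2)/(1 + λ V_DS1).
6.06/4.27 = 1.419 = (1 + 7.14 λ)/(1 + 2.85 λ).
Solving: λ (I_D1 V_DS2 − I_D2 V_DS1) = I_D2 − I_D1, so λ = (6.06 − 4.27) / (4.27 × 7.14 − 6.06 × 2.85) = 1.79 / 13.2 = 0.135 V⁻¹.

λ = 0.135 V⁻¹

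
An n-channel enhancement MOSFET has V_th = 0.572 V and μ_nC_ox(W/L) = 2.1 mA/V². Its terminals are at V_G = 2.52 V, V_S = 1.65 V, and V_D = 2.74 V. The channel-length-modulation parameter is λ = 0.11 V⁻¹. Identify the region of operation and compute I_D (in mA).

Saturation; I_D = 0.104 mA

V_GS = V_G − V_S = 2.52 − 1.65 = 0.87 V; V_DS = V_D − V_S = 2.74 − 1.65 = 1.09 V.
V_ov = V_GS − V_th = 0.87 − 0.572 = 0.298 V.
Since V_DS = 1.09 V ≥ V_ov = 0.298 V, the device is in saturation.
I_D = ½ k_n V_ov² (1 + λ V_DS) = 0.5 × 2.1 × 0.298² × (1 + 0.11 × 1.09) = 0.104 mA.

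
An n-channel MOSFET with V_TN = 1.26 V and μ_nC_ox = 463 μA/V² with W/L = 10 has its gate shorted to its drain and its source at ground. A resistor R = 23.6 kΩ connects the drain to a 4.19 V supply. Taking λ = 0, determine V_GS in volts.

With gate tied to drain, V_GS = V_DS ≥ V_GS − V_TN, so the device is in saturation.
k_n = μ_nC_ox · (W/L) = 4.63 mA/V².
KCL at the drain: ½ k_n (V_GS − V_TN)² = (V_DD − V_GS)/R.
Let x = V_GS − 1.26. Then 54.6 x² + x − 2.93 = 0, giving x = 0.223 V (positive root), so V_GS = 1.48 V.
I_D = (V_DD − V_GS)/R = (4.19 − 1.48) / 23.6 = 0.115 mA.

V_GS = 1.48 V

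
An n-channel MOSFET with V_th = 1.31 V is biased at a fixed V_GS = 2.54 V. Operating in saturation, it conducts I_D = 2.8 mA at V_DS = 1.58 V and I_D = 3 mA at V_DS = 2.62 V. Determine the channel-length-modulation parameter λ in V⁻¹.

With V_GS fixed, I_D ∝ (1 + λ V_DS) in saturation, so I_D2/I_D1 = (1 + λ V_DS2)/(1 + λ V_DS1).
3/2.8 = 1.071 = (1 + 2.62 λ)/(1 + 1.58 λ).
Solving: λ (I_D1 V_DS2 − I_D2 V_DS1) = I_D2 − I_D1, so λ = (3 − 2.8) / (2.8 × 2.62 − 3 × 1.58) = 0.2 / 2.6 = 0.077 V⁻¹.

λ = 0.0770 V⁻¹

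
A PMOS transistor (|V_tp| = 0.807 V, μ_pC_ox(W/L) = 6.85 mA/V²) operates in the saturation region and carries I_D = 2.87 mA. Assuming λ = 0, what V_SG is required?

V_SG = 1.72 V

In saturation I_D = ½ k_p (V_SG − |V_tp|)², so V_SG − |V_tp| = √(2 I_D / k_p) = √(2 × 2.87 / 6.85) = 0.915 V.
V_SG = 0.807 + 0.915 = 1.72 V.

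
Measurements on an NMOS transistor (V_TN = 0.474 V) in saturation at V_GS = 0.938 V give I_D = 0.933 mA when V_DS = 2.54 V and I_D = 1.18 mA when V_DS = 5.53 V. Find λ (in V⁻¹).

λ = 0.114 V⁻¹

With V_GS fixed, I_D ∝ (1 + λ V_DS) in saturation, so I_D2/I_D1 = (1 + λ V_DS2)/(1 + λ V_DS1).
1.18/0.933 = 1.265 = (1 + 5.53 λ)/(1 + 2.54 λ).
Solving: λ (I_D1 V_DS2 − I_D2 V_DS1) = I_D2 − I_D1, so λ = (1.18 − 0.933) / (0.933 × 5.53 − 1.18 × 2.54) = 0.247 / 2.16 = 0.114 V⁻¹.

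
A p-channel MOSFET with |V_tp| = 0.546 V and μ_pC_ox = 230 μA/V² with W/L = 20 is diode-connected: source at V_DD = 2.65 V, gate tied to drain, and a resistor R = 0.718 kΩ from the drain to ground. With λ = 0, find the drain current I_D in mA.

I_D = 1.72 mA

With gate tied to drain, V_SG = V_SD ≥ V_SG − |V_tp|, so the device is in saturation.
k_p = μ_pC_ox · (W/L) = 4.6 mA/V².
KCL at the drain: ½ k_p (V_SG − |V_tp|)² = (V_DD − V_SG)/R.
Let x = V_SG − 0.546. Then 1.65 x² + x − 2.104 = 0, giving x = 0.866 V (positive root), so V_SG = 1.41 V.
I_D = (V_DD − V_SG)/R = (2.65 − 1.41) / 0.718 = 1.72 mA.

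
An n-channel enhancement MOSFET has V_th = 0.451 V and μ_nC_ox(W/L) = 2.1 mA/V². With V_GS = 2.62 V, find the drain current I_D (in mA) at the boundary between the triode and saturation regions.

I_D = 4.94 mA

At the boundary V_DS = V_ov = V_GS − V_th = 2.62 − 0.451 = 2.17 V.
I_D = ½ k_n V_ov² = 0.5 × 2.1 × 2.17² = 4.94 mA.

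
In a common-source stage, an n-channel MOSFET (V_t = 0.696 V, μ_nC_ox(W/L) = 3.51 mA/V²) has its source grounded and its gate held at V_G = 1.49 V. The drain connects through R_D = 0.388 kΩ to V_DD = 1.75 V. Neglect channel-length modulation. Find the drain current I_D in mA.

V_GS = V_G = 1.49 V, so V_ov = 1.49 − 0.696 = 0.794 V.
Assume saturation: I_D = ½ k_n V_ov² = 0.5 × 3.51 × 0.794² = 1.11 mA, giving V_DS = V_DD − I_D R_D = 1.75 − 1.11 × 0.388 = 1.32 V.
V_DS = 1.32 V ≥ V_ov = 0.794 V, confirming saturation.

I_D = 1.11 mA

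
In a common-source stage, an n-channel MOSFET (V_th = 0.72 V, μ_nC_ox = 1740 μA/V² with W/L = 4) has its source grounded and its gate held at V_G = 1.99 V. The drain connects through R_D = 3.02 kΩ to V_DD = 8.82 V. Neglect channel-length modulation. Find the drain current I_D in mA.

I_D = 2.80 mA

V_GS = V_G = 1.99 V, so V_ov = 1.99 − 0.72 = 1.27 V.
k_n = μ_nC_ox · (W/L) = 6.96 mA/V².
Assume saturation: I_D = ½ k_n V_ov² = 0.5 × 6.96 × 1.27² = 5.61 mA, giving V_DS = V_DD − I_D R_D = 8.82 − 5.61 × 3.02 = -8.13 V.
But -8.13 V < V_ov = 1.27 V, so the device is actually in triode.
In triode I_D = k_n[V_ov V_DS − ½ V_DS²] and I_D = (V_DD − V_DS)/R_D. Equating: 10.5 V_DS² − 27.69 V_DS + 8.82 = 0, giving V_DS = 0.371 V (the root below V_ov).
I_D = (8.82 − 0.371) / 3.02 = 2.8 mA.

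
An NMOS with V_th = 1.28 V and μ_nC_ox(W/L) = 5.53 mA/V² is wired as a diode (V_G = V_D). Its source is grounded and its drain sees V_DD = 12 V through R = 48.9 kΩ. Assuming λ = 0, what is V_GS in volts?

V_GS = 1.56 V

With gate tied to drain, V_GS = V_DS ≥ V_GS − V_th, so the device is in saturation.
KCL at the drain: ½ k_n (V_GS − V_th)² = (V_DD − V_GS)/R.
Let x = V_GS − 1.28. Then 135 x² + x − 10.72 = 0, giving x = 0.278 V (positive root), so V_GS = 1.56 V.
I_D = (V_DD − V_GS)/R = (12 − 1.56) / 48.9 = 0.214 mA.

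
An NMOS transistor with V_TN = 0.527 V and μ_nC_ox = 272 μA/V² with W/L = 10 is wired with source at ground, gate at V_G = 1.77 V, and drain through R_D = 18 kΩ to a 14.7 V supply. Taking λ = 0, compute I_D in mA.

I_D = 0.802 mA

V_GS = V_G = 1.77 V, so V_ov = 1.77 − 0.527 = 1.24 V.
k_n = μ_nC_ox · (W/L) = 2.72 mA/V².
Assume saturation: I_D = ½ k_n V_ov² = 0.5 × 2.72 × 1.24² = 2.1 mA, giving V_DS = V_DD − I_D R_D = 14.7 − 2.1 × 18 = -23.1 V.
But -23.1 V < V_ov = 1.24 V, so the device is actually in triode.
In triode I_D = k_n[V_ov V_DS − ½ V_DS²] and I_D = (V_DD − V_DS)/R_D. Equating: 24.5 V_DS² − 61.86 V_DS + 14.7 = 0, giving V_DS = 0.266 V (the root below V_ov).
I_D = (14.7 − 0.266) / 18 = 0.802 mA.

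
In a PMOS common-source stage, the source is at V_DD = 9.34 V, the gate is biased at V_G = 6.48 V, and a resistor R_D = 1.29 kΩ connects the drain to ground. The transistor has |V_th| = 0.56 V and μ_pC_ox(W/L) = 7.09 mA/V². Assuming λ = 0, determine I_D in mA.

I_D = 6.88 mA

V_SG = V_DD − V_G = 9.34 − 6.48 = 2.86 V, so V_ov = 2.86 − 0.56 = 2.3 V.
Assume saturation: I_D = ½ k_p V_ov² = 0.5 × 7.09 × 2.3² = 18.8 mA, giving V_SD = V_DD − I_D R_D = 9.34 − 18.8 × 1.29 = -14.9 V.
But -14.9 V < V_ov = 2.3 V, so the device is actually in triode.
In triode I_D = k_p[V_ov V_SD − ½ V_SD²] and I_D = (V_DD − V_SD)/R_D. Equating: 4.57 V_SD² − 22.04 V_SD + 9.34 = 0, giving V_SD = 0.47 V (the root below V_ov).
I_D = (9.34 − 0.47) / 1.29 = 6.88 mA.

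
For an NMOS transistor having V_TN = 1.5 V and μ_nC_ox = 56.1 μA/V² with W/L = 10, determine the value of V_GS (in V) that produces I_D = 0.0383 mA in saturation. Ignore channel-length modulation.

k_n = μ_nC_ox · (W/L) = 0.561 mA/V².
In saturation I_D = ½ k_n (V_GS − V_TN)², so V_GS − V_TN = √(2 I_D / k_n) = √(2 × 0.0383 / 0.561) = 0.37 V.
V_GS = 1.5 + 0.37 = 1.87 V.

V_GS = 1.87 V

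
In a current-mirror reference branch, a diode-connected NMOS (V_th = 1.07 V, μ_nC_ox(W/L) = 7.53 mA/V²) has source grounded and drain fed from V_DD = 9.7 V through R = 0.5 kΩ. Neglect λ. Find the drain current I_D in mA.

With gate tied to drain, V_GS = V_DS ≥ V_GS − V_th, so the device is in saturation.
KCL at the drain: ½ k_n (V_GS − V_th)² = (V_DD − V_GS)/R.
Let x = V_GS − 1.07. Then 1.88 x² + x − 8.63 = 0, giving x = 1.89 V (positive root), so V_GS = 2.96 V.
I_D = (V_DD − V_GS)/R = (9.7 − 2.96) / 0.5 = 13.5 mA.

I_D = 13.5 mA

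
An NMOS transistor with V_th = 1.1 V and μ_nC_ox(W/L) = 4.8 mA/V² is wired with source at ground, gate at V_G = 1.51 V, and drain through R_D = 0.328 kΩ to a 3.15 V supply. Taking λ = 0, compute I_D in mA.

I_D = 0.403 mA

V_GS = V_G = 1.51 V, so V_ov = 1.51 − 1.1 = 0.41 V.
Assume saturation: I_D = ½ k_n V_ov² = 0.5 × 4.8 × 0.41² = 0.403 mA, giving V_DS = V_DD − I_D R_D = 3.15 − 0.403 × 0.328 = 3.02 V.
V_DS = 3.02 V ≥ V_ov = 0.41 V, confirming saturation.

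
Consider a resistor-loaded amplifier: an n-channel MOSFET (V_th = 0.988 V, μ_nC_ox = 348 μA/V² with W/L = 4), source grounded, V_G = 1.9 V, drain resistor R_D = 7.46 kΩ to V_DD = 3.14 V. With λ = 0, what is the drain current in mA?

V_GS = V_G = 1.9 V, so V_ov = 1.9 − 0.988 = 0.912 V.
k_n = μ_nC_ox · (W/L) = 1.392 mA/V².
Assume saturation: I_D = ½ k_n V_ov² = 0.5 × 1.392 × 0.912² = 0.579 mA, giving V_DS = V_DD − I_D R_D = 3.14 − 0.579 × 7.46 = -1.18 V.
But -1.18 V < V_ov = 0.912 V, so the device is actually in triode.
In triode I_D = k_n[V_ov V_DS − ½ V_DS²] and I_D = (V_DD − V_DS)/R_D. Equating: 5.19 V_DS² − 10.47 V_DS + 3.14 = 0, giving V_DS = 0.366 V (the root below V_ov).
I_D = (3.14 − 0.366) / 7.46 = 0.372 mA.

I_D = 0.372 mA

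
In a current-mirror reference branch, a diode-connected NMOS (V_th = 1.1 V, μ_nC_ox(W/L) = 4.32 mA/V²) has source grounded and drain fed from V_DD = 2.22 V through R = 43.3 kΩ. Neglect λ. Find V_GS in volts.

With gate tied to drain, V_GS = V_DS ≥ V_GS − V_th, so the device is in saturation.
KCL at the drain: ½ k_n (V_GS − V_th)² = (V_DD − V_GS)/R.
Let x = V_GS − 1.1. Then 93.5 x² + x − 1.12 = 0, giving x = 0.104 V (positive root), so V_GS = 1.2 V.
I_D = (V_DD − V_GS)/R = (2.22 − 1.2) / 43.3 = 0.0235 mA.

V_GS = 1.20 V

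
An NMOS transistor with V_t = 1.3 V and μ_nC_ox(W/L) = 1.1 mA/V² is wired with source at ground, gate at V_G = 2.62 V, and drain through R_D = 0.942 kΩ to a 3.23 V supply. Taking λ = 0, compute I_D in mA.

V_GS = V_G = 2.62 V, so V_ov = 2.62 − 1.3 = 1.32 V.
Assume saturation: I_D = ½ k_n V_ov² = 0.5 × 1.1 × 1.32² = 0.958 mA, giving V_DS = V_DD − I_D R_D = 3.23 − 0.958 × 0.942 = 2.33 V.
V_DS = 2.33 V ≥ V_ov = 1.32 V, confirming saturation.

I_D = 0.958 mA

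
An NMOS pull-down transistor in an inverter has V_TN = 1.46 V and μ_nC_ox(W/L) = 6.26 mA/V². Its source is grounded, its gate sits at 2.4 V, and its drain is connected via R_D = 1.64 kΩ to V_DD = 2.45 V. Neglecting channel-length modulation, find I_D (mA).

V_GS = V_G = 2.4 V, so V_ov = 2.4 − 1.46 = 0.94 V.
Assume saturation: I_D = ½ k_n V_ov² = 0.5 × 6.26 × 0.94² = 2.77 mA, giving V_DS = V_DD − I_D R_D = 2.45 − 2.77 × 1.64 = -2.09 V.
But -2.09 V < V_ov = 0.94 V, so the device is actually in triode.
In triode I_D = k_n[V_ov V_DS − ½ V_DS²] and I_D = (V_DD − V_DS)/R_D. Equating: 5.13 V_DS² − 10.65 V_DS + 2.45 = 0, giving V_DS = 0.264 V (the root below V_ov).
I_D = (2.45 − 0.264) / 1.64 = 1.33 mA.

I_D = 1.33 mA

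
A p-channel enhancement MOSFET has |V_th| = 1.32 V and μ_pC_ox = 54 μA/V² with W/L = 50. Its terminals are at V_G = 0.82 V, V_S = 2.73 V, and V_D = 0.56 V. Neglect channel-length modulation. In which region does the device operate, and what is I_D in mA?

V_SG = V_S − V_G = 2.73 − 0.82 = 1.91 V; V_SD = V_S − V_D = 2.73 − 0.56 = 2.17 V.
k_p = μ_pC_ox · (W/L) = 2.7 mA/V².
V_ov = V_SG − |V_th| = 1.91 − 1.32 = 0.59 V.
Since V_SD = 2.17 V ≥ V_ov = 0.59 V, the device is in saturation.
I_D = ½ k_p V_ov² = 0.5 × 2.7 × 0.59² = 0.47 mA.

Saturation; I_D = 0.470 mA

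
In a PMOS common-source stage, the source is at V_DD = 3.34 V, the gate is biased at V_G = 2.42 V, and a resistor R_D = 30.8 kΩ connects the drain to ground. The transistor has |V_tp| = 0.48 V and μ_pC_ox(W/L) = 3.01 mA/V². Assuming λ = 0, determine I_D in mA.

I_D = 0.106 mA

V_SG = V_DD − V_G = 3.34 − 2.42 = 0.92 V, so V_ov = 0.92 − 0.48 = 0.44 V.
Assume saturation: I_D = ½ k_p V_ov² = 0.5 × 3.01 × 0.44² = 0.291 mA, giving V_SD = V_DD − I_D R_D = 3.34 − 0.291 × 30.8 = -5.63 V.
But -5.63 V < V_ov = 0.44 V, so the device is actually in triode.
In triode I_D = k_p[V_ov V_SD − ½ V_SD²] and I_D = (V_DD − V_SD)/R_D. Equating: 46.4 V_SD² − 41.79 V_SD + 3.34 = 0, giving V_SD = 0.0886 V (the root below V_ov).
I_D = (3.34 − 0.0886) / 30.8 = 0.106 mA.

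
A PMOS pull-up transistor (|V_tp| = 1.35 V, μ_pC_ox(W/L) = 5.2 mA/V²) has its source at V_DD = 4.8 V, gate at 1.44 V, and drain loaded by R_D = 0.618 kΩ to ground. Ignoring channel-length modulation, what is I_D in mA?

V_SG = V_DD − V_G = 4.8 − 1.44 = 3.36 V, so V_ov = 3.36 − 1.35 = 2.01 V.
Assume saturation: I_D = ½ k_p V_ov² = 0.5 × 5.2 × 2.01² = 10.5 mA, giving V_SD = V_DD − I_D R_D = 4.8 − 10.5 × 0.618 = -1.69 V.
But -1.69 V < V_ov = 2.01 V, so the device is actually in triode.
In triode I_D = k_p[V_ov V_SD − ½ V_SD²] and I_D = (V_DD − V_SD)/R_D. Equating: 1.61 V_SD² − 7.459 V_SD + 4.8 = 0, giving V_SD = 0.772 V (the root below V_ov).
I_D = (4.8 − 0.772) / 0.618 = 6.52 mA.

I_D = 6.52 mA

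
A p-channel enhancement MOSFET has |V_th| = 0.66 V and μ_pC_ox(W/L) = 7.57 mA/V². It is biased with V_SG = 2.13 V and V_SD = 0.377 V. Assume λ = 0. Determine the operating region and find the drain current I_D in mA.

Triode; I_D = 3.66 mA

V_ov = V_SG − |V_th| = 2.13 − 0.66 = 1.47 V.
Since V_SD = 0.377 V < V_ov = 1.47 V, the device is in the triode region.
I_D = k_p [V_ov · V_SD − ½ V_SD²] = 7.57 × [1.47 × 0.377 − 0.5 × 0.377²] = 3.66 mA.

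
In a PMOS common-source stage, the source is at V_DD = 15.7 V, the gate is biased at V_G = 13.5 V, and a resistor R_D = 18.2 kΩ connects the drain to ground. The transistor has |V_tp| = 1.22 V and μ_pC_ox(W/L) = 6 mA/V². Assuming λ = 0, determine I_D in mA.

V_SG = V_DD − V_G = 15.7 − 13.5 = 2.2 V, so V_ov = 2.2 − 1.22 = 0.98 V.
Assume saturation: I_D = ½ k_p V_ov² = 0.5 × 6 × 0.98² = 2.88 mA, giving V_SD = V_DD − I_D R_D = 15.7 − 2.88 × 18.2 = -36.7 V.
But -36.7 V < V_ov = 0.98 V, so the device is actually in triode.
In triode I_D = k_p[V_ov V_SD − ½ V_SD²] and I_D = (V_DD − V_SD)/R_D. Equating: 54.6 V_SD² − 108 V_SD + 15.7 = 0, giving V_SD = 0.158 V (the root below V_ov).
I_D = (15.7 − 0.158) / 18.2 = 0.854 mA.

I_D = 0.854 mA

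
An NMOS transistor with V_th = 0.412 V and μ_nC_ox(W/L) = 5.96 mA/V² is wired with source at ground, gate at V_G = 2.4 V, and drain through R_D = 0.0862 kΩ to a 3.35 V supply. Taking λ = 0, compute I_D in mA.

I_D = 11.8 mA

V_GS = V_G = 2.4 V, so V_ov = 2.4 − 0.412 = 1.99 V.
Assume saturation: I_D = ½ k_n V_ov² = 0.5 × 5.96 × 1.99² = 11.8 mA, giving V_DS = V_DD − I_D R_D = 3.35 − 11.8 × 0.0862 = 2.33 V.
V_DS = 2.33 V ≥ V_ov = 1.99 V, confirming saturation.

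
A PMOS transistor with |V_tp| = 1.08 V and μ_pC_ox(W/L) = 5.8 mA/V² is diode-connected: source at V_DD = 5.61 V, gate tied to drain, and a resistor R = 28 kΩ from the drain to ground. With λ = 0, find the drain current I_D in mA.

With gate tied to drain, V_SG = V_SD ≥ V_SG − |V_tp|, so the device is in saturation.
KCL at the drain: ½ k_p (V_SG − |V_tp|)² = (V_DD − V_SG)/R.
Let x = V_SG − 1.08. Then 81.2 x² + x − 4.53 = 0, giving x = 0.23 V (positive root), so V_SG = 1.31 V.
I_D = (V_DD − V_SG)/R = (5.61 − 1.31) / 28 = 0.154 mA.

I_D = 0.154 mA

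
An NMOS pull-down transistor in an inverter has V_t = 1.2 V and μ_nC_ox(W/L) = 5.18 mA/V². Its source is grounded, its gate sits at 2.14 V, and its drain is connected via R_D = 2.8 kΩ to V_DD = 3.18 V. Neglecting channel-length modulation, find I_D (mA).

V_GS = V_G = 2.14 V, so V_ov = 2.14 − 1.2 = 0.94 V.
Assume saturation: I_D = ½ k_n V_ov² = 0.5 × 5.18 × 0.94² = 2.29 mA, giving V_DS = V_DD − I_D R_D = 3.18 − 2.29 × 2.8 = -3.23 V.
But -3.23 V < V_ov = 0.94 V, so the device is actually in triode.
In triode I_D = k_n[V_ov V_DS − ½ V_DS²] and I_D = (V_DD − V_DS)/R_D. Equating: 7.25 V_DS² − 14.63 V_DS + 3.18 = 0, giving V_DS = 0.248 V (the root below V_ov).
I_D = (3.18 − 0.248) / 2.8 = 1.05 mA.

I_D = 1.05 mA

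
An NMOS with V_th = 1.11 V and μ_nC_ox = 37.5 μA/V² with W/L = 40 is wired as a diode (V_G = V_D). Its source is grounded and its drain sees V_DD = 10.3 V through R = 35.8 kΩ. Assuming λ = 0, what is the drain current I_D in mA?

I_D = 0.241 mA

With gate tied to drain, V_GS = V_DS ≥ V_GS − V_th, so the device is in saturation.
k_n = μ_nC_ox · (W/L) = 1.5 mA/V².
KCL at the drain: ½ k_n (V_GS − V_th)² = (V_DD − V_GS)/R.
Let x = V_GS − 1.11. Then 26.8 x² + x − 9.19 = 0, giving x = 0.567 V (positive root), so V_GS = 1.68 V.
I_D = (V_DD − V_GS)/R = (10.3 − 1.68) / 35.8 = 0.241 mA.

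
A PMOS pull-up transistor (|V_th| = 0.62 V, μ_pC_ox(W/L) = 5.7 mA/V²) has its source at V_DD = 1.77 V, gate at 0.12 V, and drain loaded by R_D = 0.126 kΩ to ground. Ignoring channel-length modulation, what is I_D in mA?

I_D = 3.02 mA

V_SG = V_DD − V_G = 1.77 − 0.12 = 1.65 V, so V_ov = 1.65 − 0.62 = 1.03 V.
Assume saturation: I_D = ½ k_p V_ov² = 0.5 × 5.7 × 1.03² = 3.02 mA, giving V_SD = V_DD − I_D R_D = 1.77 − 3.02 × 0.126 = 1.39 V.
V_SD = 1.39 V ≥ V_ov = 1.03 V, confirming saturation.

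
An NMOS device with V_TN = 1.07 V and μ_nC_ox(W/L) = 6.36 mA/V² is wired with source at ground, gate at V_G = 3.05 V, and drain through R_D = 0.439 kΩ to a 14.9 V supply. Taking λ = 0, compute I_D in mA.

V_GS = V_G = 3.05 V, so V_ov = 3.05 − 1.07 = 1.98 V.
Assume saturation: I_D = ½ k_n V_ov² = 0.5 × 6.36 × 1.98² = 12.5 mA, giving V_DS = V_DD − I_D R_D = 14.9 − 12.5 × 0.439 = 9.43 V.
V_DS = 9.43 V ≥ V_ov = 1.98 V, confirming saturation.

I_D = 12.5 mA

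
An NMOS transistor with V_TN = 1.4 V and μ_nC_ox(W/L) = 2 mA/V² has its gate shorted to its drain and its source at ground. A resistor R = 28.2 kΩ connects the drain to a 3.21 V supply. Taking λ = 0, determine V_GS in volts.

V_GS = 1.64 V

With gate tied to drain, V_GS = V_DS ≥ V_GS − V_TN, so the device is in saturation.
KCL at the drain: ½ k_n (V_GS − V_TN)² = (V_DD − V_GS)/R.
Let x = V_GS − 1.4. Then 28.2 x² + x − 1.81 = 0, giving x = 0.236 V (positive root), so V_GS = 1.64 V.
I_D = (V_DD − V_GS)/R = (3.21 − 1.64) / 28.2 = 0.0558 mA.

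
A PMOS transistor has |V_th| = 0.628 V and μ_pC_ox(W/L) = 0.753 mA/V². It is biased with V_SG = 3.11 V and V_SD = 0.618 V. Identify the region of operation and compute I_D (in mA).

V_ov = V_SG − |V_th| = 3.11 − 0.628 = 2.48 V.
Since V_SD = 0.618 V < V_ov = 2.48 V, the device is in the triode region.
I_D = k_p [V_ov · V_SD − ½ V_SD²] = 0.753 × [2.48 × 0.618 − 0.5 × 0.618²] = 1.01 mA.

Triode; I_D = 1.01 mA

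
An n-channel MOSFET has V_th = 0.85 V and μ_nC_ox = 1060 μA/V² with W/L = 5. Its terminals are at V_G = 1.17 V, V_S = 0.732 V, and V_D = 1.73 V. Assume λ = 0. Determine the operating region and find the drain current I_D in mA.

Cutoff; I_D = 0 mA

V_GS = V_G − V_S = 1.17 − 0.732 = 0.438 V; V_DS = V_D − V_S = 1.73 − 0.732 = 0.998 V.
V_GS = 0.438 V < V_th = 0.85 V, so the transistor is in cutoff.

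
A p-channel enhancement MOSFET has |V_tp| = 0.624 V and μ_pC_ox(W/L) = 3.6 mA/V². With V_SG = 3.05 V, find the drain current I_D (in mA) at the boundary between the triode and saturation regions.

At the boundary V_SD = V_ov = V_SG − |V_tp| = 3.05 − 0.624 = 2.43 V.
I_D = ½ k_p V_ov² = 0.5 × 3.6 × 2.43² = 10.6 mA.

I_D = 10.6 mA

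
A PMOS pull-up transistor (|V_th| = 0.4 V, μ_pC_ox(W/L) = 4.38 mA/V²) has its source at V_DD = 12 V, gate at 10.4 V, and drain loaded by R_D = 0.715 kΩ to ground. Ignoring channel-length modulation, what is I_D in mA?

V_SG = V_DD − V_G = 12 − 10.4 = 1.6 V, so V_ov = 1.6 − 0.4 = 1.2 V.
Assume saturation: I_D = ½ k_p V_ov² = 0.5 × 4.38 × 1.2² = 3.15 mA, giving V_SD = V_DD − I_D R_D = 12 − 3.15 × 0.715 = 9.75 V.
V_SD = 9.75 V ≥ V_ov = 1.2 V, confirming saturation.

I_D = 3.15 mA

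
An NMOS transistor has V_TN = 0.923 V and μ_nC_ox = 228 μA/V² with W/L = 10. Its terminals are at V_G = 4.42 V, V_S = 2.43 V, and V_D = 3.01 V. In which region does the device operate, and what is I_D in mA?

Triode; I_D = 1.03 mA

V_GS = V_G − V_S = 4.42 − 2.43 = 1.99 V; V_DS = V_D − V_S = 3.01 − 2.43 = 0.58 V.
k_n = μ_nC_ox · (W/L) = 2.28 mA/V².
V_ov = V_GS − V_TN = 1.99 − 0.923 = 1.07 V.
Since V_DS = 0.58 V < V_ov = 1.07 V, the device is in the triode region.
I_D = k_n [V_ov · V_DS − ½ V_DS²] = 2.28 × [1.07 × 0.58 − 0.5 × 0.58²] = 1.03 mA.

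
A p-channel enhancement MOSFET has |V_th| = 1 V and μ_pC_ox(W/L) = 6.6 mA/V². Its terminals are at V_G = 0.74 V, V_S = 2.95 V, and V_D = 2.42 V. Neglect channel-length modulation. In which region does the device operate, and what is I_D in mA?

Triode; I_D = 3.31 mA

V_SG = V_S − V_G = 2.95 − 0.74 = 2.21 V; V_SD = V_S − V_D = 2.95 − 2.42 = 0.53 V.
V_ov = V_SG − |V_th| = 2.21 − 1 = 1.21 V.
Since V_SD = 0.53 V < V_ov = 1.21 V, the device is in the triode region.
I_D = k_p [V_ov · V_SD − ½ V_SD²] = 6.6 × [1.21 × 0.53 − 0.5 × 0.53²] = 3.31 mA.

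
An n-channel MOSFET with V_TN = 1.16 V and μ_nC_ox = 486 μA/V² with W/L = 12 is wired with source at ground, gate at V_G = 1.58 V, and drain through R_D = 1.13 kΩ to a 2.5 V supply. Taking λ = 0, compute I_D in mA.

V_GS = V_G = 1.58 V, so V_ov = 1.58 − 1.16 = 0.42 V.
k_n = μ_nC_ox · (W/L) = 5.832 mA/V².
Assume saturation: I_D = ½ k_n V_ov² = 0.5 × 5.832 × 0.42² = 0.514 mA, giving V_DS = V_DD − I_D R_D = 2.5 − 0.514 × 1.13 = 1.92 V.
V_DS = 1.92 V ≥ V_ov = 0.42 V, confirming saturation.

I_D = 0.514 mA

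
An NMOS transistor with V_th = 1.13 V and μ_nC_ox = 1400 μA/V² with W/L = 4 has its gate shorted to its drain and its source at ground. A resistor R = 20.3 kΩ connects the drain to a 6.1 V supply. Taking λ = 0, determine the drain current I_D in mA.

I_D = 0.231 mA

With gate tied to drain, V_GS = V_DS ≥ V_GS − V_th, so the device is in saturation.
k_n = μ_nC_ox · (W/L) = 5.6 mA/V².
KCL at the drain: ½ k_n (V_GS − V_th)² = (V_DD − V_GS)/R.
Let x = V_GS − 1.13. Then 56.8 x² + x − 4.97 = 0, giving x = 0.287 V (positive root), so V_GS = 1.42 V.
I_D = (V_DD − V_GS)/R = (6.1 − 1.42) / 20.3 = 0.231 mA.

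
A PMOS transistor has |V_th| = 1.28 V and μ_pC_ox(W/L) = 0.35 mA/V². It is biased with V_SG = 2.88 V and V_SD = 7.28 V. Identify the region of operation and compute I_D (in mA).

V_ov = V_SG − |V_th| = 2.88 − 1.28 = 1.6 V.
Since V_SD = 7.28 V ≥ V_ov = 1.6 V, the device is in saturation.
I_D = ½ k_p V_ov² = 0.5 × 0.35 × 1.6² = 0.448 mA.

Saturation; I_D = 0.448 mA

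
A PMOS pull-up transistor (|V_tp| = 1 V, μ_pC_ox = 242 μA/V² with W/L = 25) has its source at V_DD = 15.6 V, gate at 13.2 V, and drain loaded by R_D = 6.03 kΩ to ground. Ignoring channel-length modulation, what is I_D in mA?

I_D = 2.53 mA

V_SG = V_DD − V_G = 15.6 − 13.2 = 2.4 V, so V_ov = 2.4 − 1 = 1.4 V.
k_p = μ_pC_ox · (W/L) = 6.05 mA/V².
Assume saturation: I_D = ½ k_p V_ov² = 0.5 × 6.05 × 1.4² = 5.93 mA, giving V_SD = V_DD − I_D R_D = 15.6 − 5.93 × 6.03 = -20.2 V.
But -20.2 V < V_ov = 1.4 V, so the device is actually in triode.
In triode I_D = k_p[V_ov V_SD − ½ V_SD²] and I_D = (V_DD − V_SD)/R_D. Equating: 18.2 V_SD² − 52.07 V_SD + 15.6 = 0, giving V_SD = 0.34 V (the root below V_ov).
I_D = (15.6 − 0.34) / 6.03 = 2.53 mA.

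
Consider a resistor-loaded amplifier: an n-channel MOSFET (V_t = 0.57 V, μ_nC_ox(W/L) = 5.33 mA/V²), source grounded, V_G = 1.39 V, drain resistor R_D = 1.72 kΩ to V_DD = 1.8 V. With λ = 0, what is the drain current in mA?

I_D = 0.905 mA

V_GS = V_G = 1.39 V, so V_ov = 1.39 − 0.57 = 0.82 V.
Assume saturation: I_D = ½ k_n V_ov² = 0.5 × 5.33 × 0.82² = 1.79 mA, giving V_DS = V_DD − I_D R_D = 1.8 − 1.79 × 1.72 = -1.28 V.
But -1.28 V < V_ov = 0.82 V, so the device is actually in triode.
In triode I_D = k_n[V_ov V_DS − ½ V_DS²] and I_D = (V_DD − V_DS)/R_D. Equating: 4.58 V_DS² − 8.517 V_DS + 1.8 = 0, giving V_DS = 0.243 V (the root below V_ov).
I_D = (1.8 − 0.243) / 1.72 = 0.905 mA.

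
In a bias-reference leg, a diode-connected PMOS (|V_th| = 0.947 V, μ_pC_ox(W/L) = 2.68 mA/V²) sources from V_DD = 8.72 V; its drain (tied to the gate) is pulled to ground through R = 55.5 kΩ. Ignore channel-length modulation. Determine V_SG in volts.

V_SG = 1.26 V

With gate tied to drain, V_SG = V_SD ≥ V_SG − |V_th|, so the device is in saturation.
KCL at the drain: ½ k_p (V_SG − |V_th|)² = (V_DD − V_SG)/R.
Let x = V_SG − 0.947. Then 74.4 x² + x − 7.773 = 0, giving x = 0.317 V (positive root), so V_SG = 1.26 V.
I_D = (V_DD − V_SG)/R = (8.72 − 1.26) / 55.5 = 0.134 mA.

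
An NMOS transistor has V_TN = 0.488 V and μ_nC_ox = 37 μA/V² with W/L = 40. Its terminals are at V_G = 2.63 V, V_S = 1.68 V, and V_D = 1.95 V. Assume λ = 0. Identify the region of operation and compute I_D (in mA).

V_GS = V_G − V_S = 2.63 − 1.68 = 0.95 V; V_DS = V_D − V_S = 1.95 − 1.68 = 0.27 V.
k_n = μ_nC_ox · (W/L) = 1.48 mA/V².
V_ov = V_GS − V_TN = 0.95 − 0.488 = 0.462 V.
Since V_DS = 0.27 V < V_ov = 0.462 V, the device is in the triode region.
I_D = k_n [V_ov · V_DS − ½ V_DS²] = 1.48 × [0.462 × 0.27 − 0.5 × 0.27²] = 0.131 mA.

Triode; I_D = 0.131 mA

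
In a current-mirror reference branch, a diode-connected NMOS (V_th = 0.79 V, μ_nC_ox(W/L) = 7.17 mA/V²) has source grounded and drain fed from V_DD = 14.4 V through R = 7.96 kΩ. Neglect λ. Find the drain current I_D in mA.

I_D = 1.63 mA

With gate tied to drain, V_GS = V_DS ≥ V_GS − V_th, so the device is in saturation.
KCL at the drain: ½ k_n (V_GS − V_th)² = (V_DD − V_GS)/R.
Let x = V_GS − 0.79. Then 28.5 x² + x − 13.61 = 0, giving x = 0.673 V (positive root), so V_GS = 1.46 V.
I_D = (V_DD − V_GS)/R = (14.4 − 1.46) / 7.96 = 1.63 mA.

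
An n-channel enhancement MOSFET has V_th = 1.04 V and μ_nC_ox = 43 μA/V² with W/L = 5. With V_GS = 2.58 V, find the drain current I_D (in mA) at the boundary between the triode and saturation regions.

I_D = 0.255 mA

At the boundary V_DS = V_ov = V_GS − V_th = 2.58 − 1.04 = 1.54 V.
k_n = μ_nC_ox · (W/L) = 0.215 mA/V².
I_D = ½ k_n V_ov² = 0.5 × 0.215 × 1.54² = 0.255 mA.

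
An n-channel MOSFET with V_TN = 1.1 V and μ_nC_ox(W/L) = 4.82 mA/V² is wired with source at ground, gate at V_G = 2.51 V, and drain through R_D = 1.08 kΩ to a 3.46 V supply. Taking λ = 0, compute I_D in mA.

I_D = 2.75 mA

V_GS = V_G = 2.51 V, so V_ov = 2.51 − 1.1 = 1.41 V.
Assume saturation: I_D = ½ k_n V_ov² = 0.5 × 4.82 × 1.41² = 4.79 mA, giving V_DS = V_DD − I_D R_D = 3.46 − 4.79 × 1.08 = -1.71 V.
But -1.71 V < V_ov = 1.41 V, so the device is actually in triode.
In triode I_D = k_n[V_ov V_DS − ½ V_DS²] and I_D = (V_DD − V_DS)/R_D. Equating: 2.6 V_DS² − 8.34 V_DS + 3.46 = 0, giving V_DS = 0.49 V (the root below V_ov).
I_D = (3.46 − 0.49) / 1.08 = 2.75 mA.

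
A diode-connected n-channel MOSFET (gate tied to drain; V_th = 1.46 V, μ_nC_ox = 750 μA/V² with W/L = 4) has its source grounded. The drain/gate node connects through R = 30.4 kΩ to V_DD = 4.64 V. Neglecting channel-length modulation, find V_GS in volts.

V_GS = 1.71 V

With gate tied to drain, V_GS = V_DS ≥ V_GS − V_th, so the device is in saturation.
k_n = μ_nC_ox · (W/L) = 3 mA/V².
KCL at the drain: ½ k_n (V_GS − V_th)² = (V_DD − V_GS)/R.
Let x = V_GS − 1.46. Then 45.6 x² + x − 3.18 = 0, giving x = 0.253 V (positive root), so V_GS = 1.71 V.
I_D = (V_DD − V_GS)/R = (4.64 − 1.71) / 30.4 = 0.0963 mA.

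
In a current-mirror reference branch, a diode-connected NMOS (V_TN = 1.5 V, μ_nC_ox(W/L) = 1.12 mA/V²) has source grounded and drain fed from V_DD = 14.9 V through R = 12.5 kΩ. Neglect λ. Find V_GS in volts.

With gate tied to drain, V_GS = V_DS ≥ V_GS − V_TN, so the device is in saturation.
KCL at the drain: ½ k_n (V_GS − V_TN)² = (V_DD − V_GS)/R.
Let x = V_GS − 1.5. Then 7 x² + x − 13.4 = 0, giving x = 1.31 V (positive root), so V_GS = 2.81 V.
I_D = (V_DD − V_GS)/R = (14.9 − 2.81) / 12.5 = 0.967 mA.

V_GS = 2.81 V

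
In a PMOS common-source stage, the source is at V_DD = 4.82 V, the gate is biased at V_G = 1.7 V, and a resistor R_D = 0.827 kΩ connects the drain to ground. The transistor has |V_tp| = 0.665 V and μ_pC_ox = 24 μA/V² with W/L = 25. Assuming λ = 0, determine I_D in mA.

V_SG = V_DD − V_G = 4.82 − 1.7 = 3.12 V, so V_ov = 3.12 − 0.665 = 2.46 V.
k_p = μ_pC_ox · (W/L) = 0.6 mA/V².
Assume saturation: I_D = ½ k_p V_ov² = 0.5 × 0.6 × 2.46² = 1.81 mA, giving V_SD = V_DD − I_D R_D = 4.82 − 1.81 × 0.827 = 3.32 V.
V_SD = 3.32 V ≥ V_ov = 2.46 V, confirming saturation.

I_D = 1.81 mA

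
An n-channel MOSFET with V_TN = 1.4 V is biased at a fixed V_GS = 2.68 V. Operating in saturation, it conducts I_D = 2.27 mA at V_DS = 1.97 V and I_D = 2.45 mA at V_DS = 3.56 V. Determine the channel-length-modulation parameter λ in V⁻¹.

λ = 0.0553 V⁻¹

With V_GS fixed, I_D ∝ (1 + λ V_DS) in saturation, so I_D2/I_D1 = (1 + λ V_DS2)/(1 + λ V_DS1).
2.45/2.27 = 1.079 = (1 + 3.56 λ)/(1 + 1.97 λ).
Solving: λ (I_D1 V_DS2 − I_D2 V_DS1) = I_D2 − I_D1, so λ = (2.45 − 2.27) / (2.27 × 3.56 − 2.45 × 1.97) = 0.18 / 3.25 = 0.0553 V⁻¹.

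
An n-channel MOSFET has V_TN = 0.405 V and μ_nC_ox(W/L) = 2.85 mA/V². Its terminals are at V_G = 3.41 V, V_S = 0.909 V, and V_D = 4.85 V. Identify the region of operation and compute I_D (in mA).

Saturation; I_D = 6.26 mA

V_GS = V_G − V_S = 3.41 − 0.909 = 2.5 V; V_DS = V_D − V_S = 4.85 − 0.909 = 3.94 V.
V_ov = V_GS − V_TN = 2.5 − 0.405 = 2.1 V.
Since V_DS = 3.94 V ≥ V_ov = 2.1 V, the device is in saturation.
I_D = ½ k_n V_ov² = 0.5 × 2.85 × 2.1² = 6.26 mA.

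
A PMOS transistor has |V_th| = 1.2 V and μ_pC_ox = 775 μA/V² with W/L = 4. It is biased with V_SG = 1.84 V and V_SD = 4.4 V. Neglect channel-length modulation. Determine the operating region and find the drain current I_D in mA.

k_p = μ_pC_ox · (W/L) = 3.1 mA/V².
V_ov = V_SG − |V_th| = 1.84 − 1.2 = 0.64 V.
Since V_SD = 4.4 V ≥ V_ov = 0.64 V, the device is in saturation.
I_D = ½ k_p V_ov² = 0.5 × 3.1 × 0.64² = 0.635 mA.

Saturation; I_D = 0.635 mA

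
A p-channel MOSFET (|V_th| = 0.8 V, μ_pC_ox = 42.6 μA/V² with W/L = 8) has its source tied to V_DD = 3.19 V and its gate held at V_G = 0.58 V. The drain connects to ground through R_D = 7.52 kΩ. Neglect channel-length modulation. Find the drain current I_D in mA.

V_SG = V_DD − V_G = 3.19 − 0.58 = 2.61 V, so V_ov = 2.61 − 0.8 = 1.81 V.
k_p = μ_pC_ox · (W/L) = 0.3408 mA/V².
Assume saturation: I_D = ½ k_p V_ov² = 0.5 × 0.3408 × 1.81² = 0.558 mA, giving V_SD = V_DD − I_D R_D = 3.19 − 0.558 × 7.52 = -1.01 V.
But -1.01 V < V_ov = 1.81 V, so the device is actually in triode.
In triode I_D = k_p[V_ov V_SD − ½ V_SD²] and I_D = (V_DD − V_SD)/R_D. Equating: 1.28 V_SD² − 5.639 V_SD + 3.19 = 0, giving V_SD = 0.667 V (the root below V_ov).
I_D = (3.19 − 0.667) / 7.52 = 0.336 mA.

I_D = 0.336 mA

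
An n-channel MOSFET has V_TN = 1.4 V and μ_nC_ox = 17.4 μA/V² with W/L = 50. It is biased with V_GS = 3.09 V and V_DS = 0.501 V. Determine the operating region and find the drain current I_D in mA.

Triode; I_D = 0.627 mA

k_n = μ_nC_ox · (W/L) = 0.87 mA/V².
V_ov = V_GS − V_TN = 3.09 − 1.4 = 1.69 V.
Since V_DS = 0.501 V < V_ov = 1.69 V, the device is in the triode region.
I_D = k_n [V_ov · V_DS − ½ V_DS²] = 0.87 × [1.69 × 0.501 − 0.5 × 0.501²] = 0.627 mA.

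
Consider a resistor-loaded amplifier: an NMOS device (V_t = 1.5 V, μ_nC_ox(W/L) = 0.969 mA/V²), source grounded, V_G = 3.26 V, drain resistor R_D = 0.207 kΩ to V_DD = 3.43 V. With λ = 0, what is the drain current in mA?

I_D = 1.50 mA

V_GS = V_G = 3.26 V, so V_ov = 3.26 − 1.5 = 1.76 V.
Assume saturation: I_D = ½ k_n V_ov² = 0.5 × 0.969 × 1.76² = 1.5 mA, giving V_DS = V_DD − I_D R_D = 3.43 − 1.5 × 0.207 = 3.12 V.
V_DS = 3.12 V ≥ V_ov = 1.76 V, confirming saturation.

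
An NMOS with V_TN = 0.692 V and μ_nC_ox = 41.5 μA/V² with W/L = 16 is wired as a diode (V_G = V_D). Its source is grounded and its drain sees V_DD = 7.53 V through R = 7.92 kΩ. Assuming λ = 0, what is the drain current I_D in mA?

With gate tied to drain, V_GS = V_DS ≥ V_GS − V_TN, so the device is in saturation.
k_n = μ_nC_ox · (W/L) = 0.664 mA/V².
KCL at the drain: ½ k_n (V_GS − V_TN)² = (V_DD − V_GS)/R.
Let x = V_GS − 0.692. Then 2.63 x² + x − 6.838 = 0, giving x = 1.43 V (positive root), so V_GS = 2.13 V.
I_D = (V_DD − V_GS)/R = (7.53 − 2.13) / 7.92 = 0.682 mA.

I_D = 0.682 mA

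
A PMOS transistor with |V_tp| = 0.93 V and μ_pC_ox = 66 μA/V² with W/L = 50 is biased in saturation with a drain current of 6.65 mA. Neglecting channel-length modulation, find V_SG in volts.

k_p = μ_pC_ox · (W/L) = 3.3 mA/V².
In saturation I_D = ½ k_p (V_SG − |V_tp|)², so V_SG − |V_tp| = √(2 I_D / k_p) = √(2 × 6.65 / 3.3) = 2.01 V.
V_SG = 0.93 + 2.01 = 2.94 V.

V_SG = 2.94 V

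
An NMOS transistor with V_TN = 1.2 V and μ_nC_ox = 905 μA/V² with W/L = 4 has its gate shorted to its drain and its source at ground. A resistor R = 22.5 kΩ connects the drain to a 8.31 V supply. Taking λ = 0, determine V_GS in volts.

V_GS = 1.61 V

With gate tied to drain, V_GS = V_DS ≥ V_GS − V_TN, so the device is in saturation.
k_n = μ_nC_ox · (W/L) = 3.62 mA/V².
KCL at the drain: ½ k_n (V_GS − V_TN)² = (V_DD − V_GS)/R.
Let x = V_GS − 1.2. Then 40.7 x² + x − 7.11 = 0, giving x = 0.406 V (positive root), so V_GS = 1.61 V.
I_D = (V_DD − V_GS)/R = (8.31 − 1.61) / 22.5 = 0.298 mA.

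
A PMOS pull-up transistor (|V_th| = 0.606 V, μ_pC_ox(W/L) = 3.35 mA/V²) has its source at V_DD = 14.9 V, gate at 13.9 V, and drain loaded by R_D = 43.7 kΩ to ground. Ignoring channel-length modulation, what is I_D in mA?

I_D = 0.260 mA

V_SG = V_DD − V_G = 14.9 − 13.9 = 1 V, so V_ov = 1 − 0.606 = 0.394 V.
Assume saturation: I_D = ½ k_p V_ov² = 0.5 × 3.35 × 0.394² = 0.26 mA, giving V_SD = V_DD − I_D R_D = 14.9 − 0.26 × 43.7 = 3.54 V.
V_SD = 3.54 V ≥ V_ov = 0.394 V, confirming saturation.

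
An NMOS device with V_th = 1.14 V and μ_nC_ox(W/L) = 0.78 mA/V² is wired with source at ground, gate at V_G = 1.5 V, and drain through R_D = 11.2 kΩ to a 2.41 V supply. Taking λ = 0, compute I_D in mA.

V_GS = V_G = 1.5 V, so V_ov = 1.5 − 1.14 = 0.36 V.
Assume saturation: I_D = ½ k_n V_ov² = 0.5 × 0.78 × 0.36² = 0.0505 mA, giving V_DS = V_DD − I_D R_D = 2.41 − 0.0505 × 11.2 = 1.84 V.
V_DS = 1.84 V ≥ V_ov = 0.36 V, confirming saturation.

I_D = 0.0505 mA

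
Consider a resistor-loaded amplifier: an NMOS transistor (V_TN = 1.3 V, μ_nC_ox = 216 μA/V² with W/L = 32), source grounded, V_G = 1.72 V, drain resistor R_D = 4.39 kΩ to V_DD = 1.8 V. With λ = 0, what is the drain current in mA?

V_GS = V_G = 1.72 V, so V_ov = 1.72 − 1.3 = 0.42 V.
k_n = μ_nC_ox · (W/L) = 6.912 mA/V².
Assume saturation: I_D = ½ k_n V_ov² = 0.5 × 6.912 × 0.42² = 0.61 mA, giving V_DS = V_DD − I_D R_D = 1.8 − 0.61 × 4.39 = -0.876 V.
But -0.876 V < V_ov = 0.42 V, so the device is actually in triode.
In triode I_D = k_n[V_ov V_DS − ½ V_DS²] and I_D = (V_DD − V_DS)/R_D. Equating: 15.2 V_DS² − 13.74 V_DS + 1.8 = 0, giving V_DS = 0.159 V (the root below V_ov).
I_D = (1.8 − 0.159) / 4.39 = 0.374 mA.

I_D = 0.374 mA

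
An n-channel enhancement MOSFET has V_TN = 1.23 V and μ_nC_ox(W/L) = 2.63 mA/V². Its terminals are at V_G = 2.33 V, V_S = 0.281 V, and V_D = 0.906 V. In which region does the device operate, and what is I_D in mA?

V_GS = V_G − V_S = 2.33 − 0.281 = 2.05 V; V_DS = V_D − V_S = 0.906 − 0.281 = 0.625 V.
V_ov = V_GS − V_TN = 2.05 − 1.23 = 0.819 V.
Since V_DS = 0.625 V < V_ov = 0.819 V, the device is in the triode region.
I_D = k_n [V_ov · V_DS − ½ V_DS²] = 2.63 × [0.819 × 0.625 − 0.5 × 0.625²] = 0.833 mA.

Triode; I_D = 0.833 mA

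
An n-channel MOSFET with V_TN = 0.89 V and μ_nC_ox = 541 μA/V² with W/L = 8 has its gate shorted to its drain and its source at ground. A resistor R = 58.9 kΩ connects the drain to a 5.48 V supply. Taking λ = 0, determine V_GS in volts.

V_GS = 1.08 V

With gate tied to drain, V_GS = V_DS ≥ V_GS − V_TN, so the device is in saturation.
k_n = μ_nC_ox · (W/L) = 4.328 mA/V².
KCL at the drain: ½ k_n (V_GS − V_TN)² = (V_DD − V_GS)/R.
Let x = V_GS − 0.89. Then 127 x² + x − 4.59 = 0, giving x = 0.186 V (positive root), so V_GS = 1.08 V.
I_D = (V_DD − V_GS)/R = (5.48 − 1.08) / 58.9 = 0.0748 mA.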